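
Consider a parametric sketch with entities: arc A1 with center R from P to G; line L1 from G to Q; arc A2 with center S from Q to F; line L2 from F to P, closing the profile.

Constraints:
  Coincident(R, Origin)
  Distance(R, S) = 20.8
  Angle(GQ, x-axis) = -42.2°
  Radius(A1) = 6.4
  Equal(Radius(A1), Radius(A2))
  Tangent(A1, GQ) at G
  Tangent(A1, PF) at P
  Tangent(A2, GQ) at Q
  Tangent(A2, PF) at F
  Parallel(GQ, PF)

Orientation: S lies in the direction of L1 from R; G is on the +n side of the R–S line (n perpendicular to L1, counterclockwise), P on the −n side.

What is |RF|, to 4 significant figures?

21.76

The slot axis is L1's direction at -42.2°, so u = (cos -42.2°, sin -42.2°) = (0.7408, -0.6717) and n = (−sin -42.2°, cos -42.2°) = (0.6717, 0.7408). R is at the origin and S lies 20.8 along u from R, so S = 20.8·u = (15.41, -13.97). Tangency of A1 to both parallel lines with radius 6.4 puts G and P at R ± 6.4·n: G = (4.299, 4.741), P = (-4.299, -4.741). Equal radii place Q and F the same way about S: Q = S + 6.4·n = (19.71, -9.231), F = S − 6.4·n = (11.11, -18.71). Then |RF| = |F − R| = 21.76.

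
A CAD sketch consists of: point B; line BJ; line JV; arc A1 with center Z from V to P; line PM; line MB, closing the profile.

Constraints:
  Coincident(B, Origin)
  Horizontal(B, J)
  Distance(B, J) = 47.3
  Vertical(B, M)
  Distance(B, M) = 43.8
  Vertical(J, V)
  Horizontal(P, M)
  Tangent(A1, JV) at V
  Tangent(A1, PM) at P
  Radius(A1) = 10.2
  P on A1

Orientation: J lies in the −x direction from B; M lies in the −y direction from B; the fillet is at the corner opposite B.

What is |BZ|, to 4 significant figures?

50.05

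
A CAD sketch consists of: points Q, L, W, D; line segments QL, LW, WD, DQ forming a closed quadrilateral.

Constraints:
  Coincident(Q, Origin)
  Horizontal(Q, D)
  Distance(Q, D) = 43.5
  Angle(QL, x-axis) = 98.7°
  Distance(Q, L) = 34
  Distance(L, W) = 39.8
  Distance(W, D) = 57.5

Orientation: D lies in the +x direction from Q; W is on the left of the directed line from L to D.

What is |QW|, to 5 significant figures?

62.155

Q is at the origin; QD is horizontal with |QD| = 43.5 and D in +x, so D = (43.5, 0). QL runs at 98.7° with |QL| = 34.0, so L = (-5.1429, 33.609). W is determined by |LW| = 39.8 and |WD| = 57.5 together: it lies at the intersection of circle(L, 39.8) and circle(D, 57.5). With |LD| = 59.124, the foot of the radical line on LD is 14.998 from L and the perpendicular offset is √(39.8² − 14.998²) = 36.866. Taking the left-of-LD solution: W = (28.152, 55.414).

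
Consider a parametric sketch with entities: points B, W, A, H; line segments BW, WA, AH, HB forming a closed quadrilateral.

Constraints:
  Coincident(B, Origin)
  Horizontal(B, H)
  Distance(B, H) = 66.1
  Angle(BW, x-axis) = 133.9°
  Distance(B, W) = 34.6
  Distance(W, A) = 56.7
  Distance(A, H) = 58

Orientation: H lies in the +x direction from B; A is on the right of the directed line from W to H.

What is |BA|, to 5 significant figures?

22.469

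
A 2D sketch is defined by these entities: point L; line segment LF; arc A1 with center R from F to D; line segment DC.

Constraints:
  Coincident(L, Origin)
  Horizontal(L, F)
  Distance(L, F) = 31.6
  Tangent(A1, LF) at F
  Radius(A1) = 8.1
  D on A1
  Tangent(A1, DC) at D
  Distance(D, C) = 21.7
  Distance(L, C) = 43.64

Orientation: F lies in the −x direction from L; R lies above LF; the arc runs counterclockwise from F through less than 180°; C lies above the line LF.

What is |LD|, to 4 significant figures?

26.11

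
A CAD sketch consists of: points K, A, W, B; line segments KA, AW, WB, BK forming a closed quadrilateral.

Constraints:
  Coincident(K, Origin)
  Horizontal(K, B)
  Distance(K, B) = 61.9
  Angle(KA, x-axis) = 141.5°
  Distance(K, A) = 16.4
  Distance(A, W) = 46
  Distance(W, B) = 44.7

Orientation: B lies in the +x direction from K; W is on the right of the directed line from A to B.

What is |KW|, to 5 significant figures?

29.624

Checks: |AW| = 46.00 ✓; |WB| = 44.70 ✓.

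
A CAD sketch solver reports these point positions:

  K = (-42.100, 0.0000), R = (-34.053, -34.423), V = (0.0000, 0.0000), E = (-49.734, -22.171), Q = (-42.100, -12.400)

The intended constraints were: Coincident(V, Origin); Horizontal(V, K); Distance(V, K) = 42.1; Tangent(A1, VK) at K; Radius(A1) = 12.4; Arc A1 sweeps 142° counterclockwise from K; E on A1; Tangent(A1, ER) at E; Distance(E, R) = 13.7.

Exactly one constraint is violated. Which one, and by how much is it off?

Distance(E, R) = 13.7 — off by 6.20.

V = (0.00, 0.00) ✓; V.y = 0.00, K.y = 0.00 ✓; |VK| = 42.10 ✓; ∠(QK, KV) = 90.00° ✓; |QK| = 12.40 ✓; bearing(Q→E) − bearing(Q→K) = 142.0° ✓; |QE| = 12.40 ✓; ∠(QE, ER) = 90.00° ✓; |ER| = 19.90 ✗.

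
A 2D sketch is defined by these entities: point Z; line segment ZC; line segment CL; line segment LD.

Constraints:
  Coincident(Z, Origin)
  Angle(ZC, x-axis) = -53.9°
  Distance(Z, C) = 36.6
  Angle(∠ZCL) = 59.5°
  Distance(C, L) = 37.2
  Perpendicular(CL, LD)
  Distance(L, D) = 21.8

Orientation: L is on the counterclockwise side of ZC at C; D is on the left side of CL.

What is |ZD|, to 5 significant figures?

21.015

Z is at the origin; ZC runs at -53.9° with length 36.6, so C = 36.6·(cos -53.9°, sin -53.9°) = (21.565, -29.572). ∠ZCL = 59.5°, so CL runs at -53.9° + (180° − 59.5°) = 66.600° from the x-axis; with |CL| = 37.2, L = C + 37.2·(cos 66.600°, sin 66.600°) = (36.338, 4.5680). CL is perpendicular to LD; with |LD| = 21.8 on the left of CL, D = L + 21.8·(-0.91775, 0.39715) = (16.331, 13.226). Then |ZD| = |D − Z| = 21.015.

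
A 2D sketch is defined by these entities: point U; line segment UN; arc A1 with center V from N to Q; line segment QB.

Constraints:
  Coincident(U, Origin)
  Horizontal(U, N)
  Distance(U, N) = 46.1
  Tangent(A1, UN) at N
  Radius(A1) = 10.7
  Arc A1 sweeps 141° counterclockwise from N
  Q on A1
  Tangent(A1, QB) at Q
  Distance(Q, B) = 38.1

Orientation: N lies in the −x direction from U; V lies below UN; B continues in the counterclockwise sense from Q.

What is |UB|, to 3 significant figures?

48.9

U is at the origin; UN is horizontal with |UN| = 46.1 and N on the −x side, so N = (-46.1, 0.00). The tangent condition forces VN to be normal to UN, so V = N + (0, -10.7) = (-46.1, -10.7). On A1, N sits at bearing 90° from V; a 141° counterclockwise sweep puts Q at bearing 231°, so Q = V + 10.7·(cos 231°, sin 231°) = (-52.8, -19.0). The tangent condition forces VQ to be normal to QB, so QB runs along (−sin 231°, cos 231°); with |QB| = 38.1, B = (-23.2, -43.0). Then |UB| = |B − U| = 48.9.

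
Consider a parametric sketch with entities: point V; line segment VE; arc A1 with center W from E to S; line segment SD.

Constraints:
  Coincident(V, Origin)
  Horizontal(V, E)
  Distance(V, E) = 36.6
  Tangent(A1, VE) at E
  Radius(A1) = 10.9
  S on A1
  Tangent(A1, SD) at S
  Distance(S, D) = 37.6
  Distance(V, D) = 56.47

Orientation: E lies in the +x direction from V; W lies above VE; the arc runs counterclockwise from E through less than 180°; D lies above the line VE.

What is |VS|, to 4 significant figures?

48.89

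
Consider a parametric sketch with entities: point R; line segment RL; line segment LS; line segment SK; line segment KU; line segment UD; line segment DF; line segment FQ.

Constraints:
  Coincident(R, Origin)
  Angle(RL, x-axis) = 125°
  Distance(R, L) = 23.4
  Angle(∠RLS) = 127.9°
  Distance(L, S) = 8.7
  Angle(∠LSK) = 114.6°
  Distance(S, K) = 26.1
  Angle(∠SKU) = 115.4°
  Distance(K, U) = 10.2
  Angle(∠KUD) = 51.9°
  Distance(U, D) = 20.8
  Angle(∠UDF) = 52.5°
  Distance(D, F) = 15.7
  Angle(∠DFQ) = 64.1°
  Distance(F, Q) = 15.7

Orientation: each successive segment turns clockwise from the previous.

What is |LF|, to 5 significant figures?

29.095

R is at the origin; RL runs at 125.0° with length 23.4, so L = (-13.422, 19.168). ∠RLS = 127.9° gives LS at 72.900° from the x-axis; with |LS| = 8.7, S = (-10.864, 27.484). ∠LSK = 114.6° gives SK at 7.5000° from the x-axis; with |SK| = 26.1, K = (15.013, 30.890). ∠SKU = 115.4° gives KU at -57.100° from the x-axis; with |KU| = 10.2, U = (20.554, 22.326). ∠KUD = 51.9° gives UD at 174.80° from the x-axis; with |UD| = 20.8, D = (-0.16084, 24.211). ∠UDF = 52.5° gives DF at 47.300° from the x-axis; with |DF| = 15.7, F = (10.486, 35.749). Then |LF| = |F − L| = 29.095.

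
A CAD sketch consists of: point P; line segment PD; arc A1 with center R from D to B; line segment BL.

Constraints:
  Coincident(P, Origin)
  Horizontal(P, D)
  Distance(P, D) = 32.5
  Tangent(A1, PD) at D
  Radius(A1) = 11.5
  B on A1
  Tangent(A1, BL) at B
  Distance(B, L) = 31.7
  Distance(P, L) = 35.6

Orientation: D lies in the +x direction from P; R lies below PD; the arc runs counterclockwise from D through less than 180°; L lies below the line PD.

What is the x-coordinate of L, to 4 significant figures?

8.014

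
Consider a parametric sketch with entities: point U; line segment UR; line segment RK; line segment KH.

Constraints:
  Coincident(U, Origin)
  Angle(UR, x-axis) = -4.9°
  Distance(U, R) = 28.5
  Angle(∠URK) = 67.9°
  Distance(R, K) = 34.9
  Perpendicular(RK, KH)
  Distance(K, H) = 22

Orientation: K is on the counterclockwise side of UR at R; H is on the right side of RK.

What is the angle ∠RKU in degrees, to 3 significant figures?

47.5°

U is at the origin; UR runs at -4.9° with length 28.5, so R = 28.5·(cos -4.9°, sin -4.9°) = (28.4, -2.43). ∠URK = 67.9°, so RK runs at -4.9° + (180° − 67.9°) = 107° from the x-axis; with |RK| = 34.9, K = R + 34.9·(cos 107°, sin 107°) = (18.1, 30.9). Then cos ∠RKU = KR·KU / (|KR||KU|), giving 47.5°.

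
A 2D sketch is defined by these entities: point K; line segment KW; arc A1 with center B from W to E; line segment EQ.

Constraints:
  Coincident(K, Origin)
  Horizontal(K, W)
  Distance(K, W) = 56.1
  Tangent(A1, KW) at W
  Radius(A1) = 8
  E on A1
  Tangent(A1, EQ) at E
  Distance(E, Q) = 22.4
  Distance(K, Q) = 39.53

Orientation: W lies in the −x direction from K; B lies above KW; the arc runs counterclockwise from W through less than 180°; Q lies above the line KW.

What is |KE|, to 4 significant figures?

50.38

K is at the origin; KW is horizontal with |KW| = 56.1 and W on the −x side, so W = (-56.10, 0.000). Tangency of A1 to KW means the radius BW is perpendicular to KW, so B = W + (0, 8) = (-56.10, 8.000). Since BE ⟂ EQ (tangency), |BQ| = √(8.0² + 22.4²) = 23.79 regardless of where E sits on A1. So Q lies on both circle(K, 39.53) and circle(B, 23.79); the above-KW intersection is Q = (-34.84, 18.67). E is the foot of the tangent from Q: E = (-50.32, 2.474).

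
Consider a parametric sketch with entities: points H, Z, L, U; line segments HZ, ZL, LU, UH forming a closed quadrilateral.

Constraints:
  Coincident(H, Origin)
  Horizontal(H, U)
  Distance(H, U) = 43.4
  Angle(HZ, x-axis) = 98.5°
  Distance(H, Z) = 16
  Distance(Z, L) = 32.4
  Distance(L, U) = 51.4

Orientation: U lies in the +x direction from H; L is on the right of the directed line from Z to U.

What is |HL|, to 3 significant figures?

17.3

H is at the origin; HU is horizontal with |HU| = 43.4 and U in +x, so U = (43.4, 0). HZ runs at 98.5° with |HZ| = 16.0, so Z = (-2.36, 15.8). L is determined by |ZL| = 32.4 and |LU| = 51.4 together: it lies at the intersection of circle(Z, 32.4) and circle(U, 51.4). With |ZU| = 48.4, the foot of the radical line on ZU is 7.77 from Z and the perpendicular offset is √(32.4² − 7.77²) = 31.5. Taking the right-of-ZU solution: L = (-5.30, -16.4).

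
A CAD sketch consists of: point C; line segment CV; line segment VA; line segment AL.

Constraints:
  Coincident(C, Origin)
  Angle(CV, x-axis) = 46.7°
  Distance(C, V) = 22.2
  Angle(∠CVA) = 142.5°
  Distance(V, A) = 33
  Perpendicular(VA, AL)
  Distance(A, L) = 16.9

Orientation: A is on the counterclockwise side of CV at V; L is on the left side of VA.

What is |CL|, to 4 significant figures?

50.73

C is at the origin; CV runs at 46.7° with length 22.2, so V = 22.2·(cos 46.7°, sin 46.7°) = (15.23, 16.16). ∠CVA = 142.5°, so VA runs at 46.7° + (180° − 142.5°) = 84.20° from the x-axis; with |VA| = 33.0, A = V + 33.0·(cos 84.20°, sin 84.20°) = (18.56, 48.99). VA ⟂ AL; with |AL| = 16.9 on the left of VA, L = A + 16.9·(-0.9949, 0.1011) = (1.747, 50.70). Then |CL| = |L − C| = 50.73.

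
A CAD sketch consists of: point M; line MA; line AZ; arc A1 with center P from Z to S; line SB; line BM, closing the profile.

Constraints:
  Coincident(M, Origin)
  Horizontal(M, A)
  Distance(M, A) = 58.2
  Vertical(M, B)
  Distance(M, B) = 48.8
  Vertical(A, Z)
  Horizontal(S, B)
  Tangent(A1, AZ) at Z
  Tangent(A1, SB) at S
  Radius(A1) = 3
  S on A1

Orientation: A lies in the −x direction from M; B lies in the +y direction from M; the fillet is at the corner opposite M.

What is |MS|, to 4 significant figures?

73.68

The virtual corner opposite M is at (-58.20, 48.80). A1 meets AZ tangentially, so PZ is at right angles to AZ and tangency of A1 to SB means the radius PS is perpendicular to SB, with radius 3.0, so the center P sits 3.0 in from both sides at P = (-55.20, 45.80). That places the tangent points at Z = (-58.20, 45.80) on AZ and S = (-55.20, 48.80) on SB. Then |MS| = |S − M| = 73.68.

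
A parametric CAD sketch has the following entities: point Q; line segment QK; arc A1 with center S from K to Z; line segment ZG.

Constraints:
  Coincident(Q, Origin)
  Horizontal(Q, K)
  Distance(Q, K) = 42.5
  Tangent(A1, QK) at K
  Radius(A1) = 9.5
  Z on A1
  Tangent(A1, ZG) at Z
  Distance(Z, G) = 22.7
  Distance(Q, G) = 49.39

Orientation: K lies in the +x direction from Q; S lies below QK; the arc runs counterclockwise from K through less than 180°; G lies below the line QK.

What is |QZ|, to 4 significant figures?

34.85

Checks: |SZ| = 9.500 ✓; ∠(SZ, ZG) = 90.00° ✓; |ZG| = 22.70 ✓; |QG| = 49.39 ✓.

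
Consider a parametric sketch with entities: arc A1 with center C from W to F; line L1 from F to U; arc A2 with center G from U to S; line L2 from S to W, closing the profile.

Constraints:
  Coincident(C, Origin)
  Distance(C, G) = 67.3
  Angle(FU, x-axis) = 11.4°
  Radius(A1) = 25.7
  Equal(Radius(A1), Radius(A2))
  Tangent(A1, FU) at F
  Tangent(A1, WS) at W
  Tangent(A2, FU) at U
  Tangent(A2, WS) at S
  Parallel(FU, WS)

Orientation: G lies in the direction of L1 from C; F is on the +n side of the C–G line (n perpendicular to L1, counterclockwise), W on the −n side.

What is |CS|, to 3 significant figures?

72.0

The slot axis is L1's direction at 11.4°, so u = (cos 11.4°, sin 11.4°) = (0.980, 0.198) and n = (−sin 11.4°, cos 11.4°) = (-0.198, 0.980). C is at the origin and G lies 67.3 along u from C, so G = 67.3·u = (66.0, 13.3). Tangency of A1 to both parallel lines with radius 25.7 puts F and W at C ± 25.7·n: F = (-5.08, 25.2), W = (5.08, -25.2). Equal radii place U and S the same way about G: U = G + 25.7·n = (60.9, 38.5), S = G − 25.7·n = (71.1, -11.9). Then |CS| = |S − C| = 72.0.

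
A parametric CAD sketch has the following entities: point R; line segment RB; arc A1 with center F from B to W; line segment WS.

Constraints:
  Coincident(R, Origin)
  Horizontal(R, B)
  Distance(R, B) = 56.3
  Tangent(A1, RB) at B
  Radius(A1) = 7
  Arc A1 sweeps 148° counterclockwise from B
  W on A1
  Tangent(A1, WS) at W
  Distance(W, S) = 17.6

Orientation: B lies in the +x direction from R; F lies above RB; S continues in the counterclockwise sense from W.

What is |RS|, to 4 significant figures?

50.28

On A1, B sits at bearing -90° from F; a 148° counterclockwise sweep puts W at bearing 58°, so W = F + 7.0·(cos 58°, sin 58°) = (60.01, 12.94). The tangent condition forces FW to be normal to WS, so WS runs along (−sin 58°, cos 58°); with |WS| = 17.6, S = (45.08, 22.26). Then |RS| = |S − R| = 50.28.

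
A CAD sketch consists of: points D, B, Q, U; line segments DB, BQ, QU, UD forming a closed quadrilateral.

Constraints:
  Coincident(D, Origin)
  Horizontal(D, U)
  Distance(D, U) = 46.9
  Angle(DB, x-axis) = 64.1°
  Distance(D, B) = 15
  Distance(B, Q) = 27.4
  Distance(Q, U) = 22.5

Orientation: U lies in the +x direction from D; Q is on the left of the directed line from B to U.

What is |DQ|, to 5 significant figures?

38.137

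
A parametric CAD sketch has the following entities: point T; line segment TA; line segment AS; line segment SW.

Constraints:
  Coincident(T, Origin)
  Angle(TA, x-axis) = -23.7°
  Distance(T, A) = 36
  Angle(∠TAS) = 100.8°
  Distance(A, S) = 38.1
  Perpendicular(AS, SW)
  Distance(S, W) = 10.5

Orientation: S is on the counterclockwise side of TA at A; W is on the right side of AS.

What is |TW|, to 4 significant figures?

64.14

T is at the origin; TA runs at -23.7° with length 36.0, so A = 36.0·(cos -23.7°, sin -23.7°) = (32.96, -14.47). ∠TAS = 100.8°, so AS runs at -23.7° + (180° − 100.8°) = 55.50° from the x-axis; with |AS| = 38.1, S = A + 38.1·(cos 55.50°, sin 55.50°) = (54.54, 16.93). AS is perpendicular to SW; with |SW| = 10.5 on the right of AS, W = S + 10.5·(0.8241, -0.5664) = (63.20, 10.98). Then |TW| = |W − T| = 64.14.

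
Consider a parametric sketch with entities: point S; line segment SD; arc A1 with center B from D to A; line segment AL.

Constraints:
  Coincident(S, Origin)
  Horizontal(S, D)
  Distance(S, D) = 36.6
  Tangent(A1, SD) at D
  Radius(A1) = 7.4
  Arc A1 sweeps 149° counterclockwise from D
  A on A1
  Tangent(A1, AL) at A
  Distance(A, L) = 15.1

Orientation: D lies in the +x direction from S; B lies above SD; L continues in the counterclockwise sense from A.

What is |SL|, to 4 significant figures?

34.89

S is at the origin; SD is horizontal with |SD| = 36.6 and D on the +x side, so D = (36.60, 0.000). Tangency of A1 to SD means the radius BD is perpendicular to SD, so B = D + (0, 7.4) = (36.60, 7.400). On A1, D sits at bearing -90° from B; a 149° counterclockwise sweep puts A at bearing 59°, so A = B + 7.4·(cos 59°, sin 59°) = (40.41, 13.74). Tangency of A1 to AL means the radius BA is perpendicular to AL, so AL runs along (−sin 59°, cos 59°); with |AL| = 15.1, L = (27.47, 21.52). Then |SL| = |L − S| = 34.89.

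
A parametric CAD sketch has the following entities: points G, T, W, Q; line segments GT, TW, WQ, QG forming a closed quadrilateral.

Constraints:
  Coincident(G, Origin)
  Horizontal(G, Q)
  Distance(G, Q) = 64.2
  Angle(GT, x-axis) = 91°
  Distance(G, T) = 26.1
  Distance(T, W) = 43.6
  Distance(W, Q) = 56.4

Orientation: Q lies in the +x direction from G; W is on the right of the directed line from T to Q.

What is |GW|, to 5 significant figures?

19.120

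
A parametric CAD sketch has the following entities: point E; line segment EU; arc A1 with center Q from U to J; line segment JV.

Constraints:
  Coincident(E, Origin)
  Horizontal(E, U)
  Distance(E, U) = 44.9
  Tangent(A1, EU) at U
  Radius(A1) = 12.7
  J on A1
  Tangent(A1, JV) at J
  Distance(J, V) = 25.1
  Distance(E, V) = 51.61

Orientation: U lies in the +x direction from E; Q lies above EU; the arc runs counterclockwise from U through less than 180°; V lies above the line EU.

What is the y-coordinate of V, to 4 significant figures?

38.70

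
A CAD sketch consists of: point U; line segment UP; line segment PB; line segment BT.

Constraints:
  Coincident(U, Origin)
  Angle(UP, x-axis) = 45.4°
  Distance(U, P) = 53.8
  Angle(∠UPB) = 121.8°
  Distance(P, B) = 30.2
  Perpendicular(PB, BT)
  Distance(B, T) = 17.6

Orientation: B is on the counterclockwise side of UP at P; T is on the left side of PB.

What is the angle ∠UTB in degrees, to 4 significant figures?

115.7°

∠UPB = 121.8°, so PB runs at 45.4° + (180° − 121.8°) = 103.6° from the x-axis; with |PB| = 30.2, B = P + 30.2·(cos 103.6°, sin 103.6°) = (30.67, 67.66). PB is perpendicular to BT; with |BT| = 17.6 on the left of PB, T = B + 17.6·(-0.9720, -0.2351) = (13.57, 63.52). Then cos ∠UTB = TU·TB / (|TU||TB|), giving 115.7°.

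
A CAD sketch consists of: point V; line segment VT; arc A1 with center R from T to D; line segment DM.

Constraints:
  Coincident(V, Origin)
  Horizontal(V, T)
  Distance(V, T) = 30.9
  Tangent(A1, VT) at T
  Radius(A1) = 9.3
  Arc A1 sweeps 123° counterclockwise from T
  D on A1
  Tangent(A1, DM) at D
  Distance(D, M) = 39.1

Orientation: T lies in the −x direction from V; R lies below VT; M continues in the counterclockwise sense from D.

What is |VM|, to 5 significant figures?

50.266

V is at the origin; VT is horizontal with |VT| = 30.9 and T on the −x side, so T = (-30.900, 0.0000). The tangent condition forces RT to be normal to VT, so R = T + (0, -9.3) = (-30.900, -9.3000). On A1, T sits at bearing 90° from R; a 123° counterclockwise sweep puts D at bearing 213°, so D = R + 9.3·(cos 213°, sin 213°) = (-38.700, -14.365). The tangent condition forces RD to be normal to DM, so DM runs along (−sin 213°, cos 213°); with |DM| = 39.1, M = (-17.404, -47.157). Then |VM| = |M − V| = 50.266.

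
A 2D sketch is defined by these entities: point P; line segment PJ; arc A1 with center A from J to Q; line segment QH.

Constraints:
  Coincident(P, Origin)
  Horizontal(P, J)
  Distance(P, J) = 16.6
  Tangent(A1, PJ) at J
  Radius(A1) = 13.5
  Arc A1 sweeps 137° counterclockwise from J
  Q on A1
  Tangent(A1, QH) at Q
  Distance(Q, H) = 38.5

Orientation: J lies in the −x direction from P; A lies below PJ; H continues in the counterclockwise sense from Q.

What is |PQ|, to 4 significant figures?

34.82

P is at the origin; P and J share the same y with |PJ| = 16.6 and J on the −x side, so J = (-16.60, 0.000). The tangent condition forces AJ to be normal to PJ, so A = J + (0, -13.5) = (-16.60, -13.50). On A1, J sits at bearing 90° from A; a 137° counterclockwise sweep puts Q at bearing 227°, so Q = A + 13.5·(cos 227°, sin 227°) = (-25.81, -23.37). Then |PQ| = |Q − P| = 34.82.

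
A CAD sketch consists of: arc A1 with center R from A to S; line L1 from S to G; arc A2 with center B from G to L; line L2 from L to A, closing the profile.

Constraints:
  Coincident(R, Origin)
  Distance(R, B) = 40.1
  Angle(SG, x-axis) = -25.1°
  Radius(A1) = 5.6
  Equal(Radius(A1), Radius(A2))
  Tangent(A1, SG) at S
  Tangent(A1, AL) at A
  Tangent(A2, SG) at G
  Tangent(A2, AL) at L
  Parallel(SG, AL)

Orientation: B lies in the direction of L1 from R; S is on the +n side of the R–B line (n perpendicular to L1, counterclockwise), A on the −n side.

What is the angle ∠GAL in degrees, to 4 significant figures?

15.61°

The slot axis is L1's direction at -25.1°, so u = (cos -25.1°, sin -25.1°) = (0.9056, -0.4242) and n = (−sin -25.1°, cos -25.1°) = (0.4242, 0.9056). R is at the origin and B lies 40.1 along u from R, so B = 40.1·u = (36.31, -17.01). Tangency of A1 to both parallel lines with radius 5.6 puts S and A at R ± 5.6·n: S = (2.376, 5.071), A = (-2.376, -5.071). Equal radii place G and L the same way about B: G = B + 5.6·n = (38.69, -11.94), L = B − 5.6·n = (33.94, -22.08). Then cos ∠GAL = AG·AL / (|AG||AL|), giving 15.61°.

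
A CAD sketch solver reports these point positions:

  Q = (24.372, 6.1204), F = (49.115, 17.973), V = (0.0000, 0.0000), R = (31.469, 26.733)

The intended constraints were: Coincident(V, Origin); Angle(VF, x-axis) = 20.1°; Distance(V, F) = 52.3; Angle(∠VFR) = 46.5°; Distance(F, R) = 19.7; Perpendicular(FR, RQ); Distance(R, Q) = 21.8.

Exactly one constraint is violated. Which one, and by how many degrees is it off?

Perpendicular(FR, RQ) — off by 7.40°.

V = (0.00, 0.00) ✓; VF at 20.10° ✓; |VF| = 52.30 ✓; ∠VFR = 46.50° ✓; |FR| = 19.70 ✓; ∠(FR, RQ) = 97.40° ✗; |RQ| = 21.80 ✓.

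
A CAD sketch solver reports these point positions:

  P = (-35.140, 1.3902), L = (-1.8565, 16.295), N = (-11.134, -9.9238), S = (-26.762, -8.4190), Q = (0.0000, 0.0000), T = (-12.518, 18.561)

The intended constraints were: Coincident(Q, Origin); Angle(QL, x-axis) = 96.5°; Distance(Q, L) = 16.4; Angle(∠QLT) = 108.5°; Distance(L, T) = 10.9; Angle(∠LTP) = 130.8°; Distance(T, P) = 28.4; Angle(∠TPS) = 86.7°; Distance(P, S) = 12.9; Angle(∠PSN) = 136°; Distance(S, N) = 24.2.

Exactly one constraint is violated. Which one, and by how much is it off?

Distance(S, N) = 24.2 — off by 8.50.

Q = (0.00, 0.00) ✓; QL at 96.50° ✓; |QL| = 16.40 ✓; ∠QLT = 108.5° ✓; |LT| = 10.90 ✓; ∠LTP = 130.8° ✓; |TP| = 28.40 ✓; ∠TPS = 86.70° ✓; |PS| = 12.90 ✓; ∠PSN = 136.0° ✓; |SN| = 15.70 ✗.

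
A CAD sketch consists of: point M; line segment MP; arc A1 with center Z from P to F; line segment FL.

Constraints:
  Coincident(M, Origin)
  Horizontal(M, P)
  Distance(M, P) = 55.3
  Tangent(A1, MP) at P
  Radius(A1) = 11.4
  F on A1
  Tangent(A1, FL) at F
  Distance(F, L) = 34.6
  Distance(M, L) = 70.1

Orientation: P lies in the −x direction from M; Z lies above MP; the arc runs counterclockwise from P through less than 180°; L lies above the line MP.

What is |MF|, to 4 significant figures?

46.26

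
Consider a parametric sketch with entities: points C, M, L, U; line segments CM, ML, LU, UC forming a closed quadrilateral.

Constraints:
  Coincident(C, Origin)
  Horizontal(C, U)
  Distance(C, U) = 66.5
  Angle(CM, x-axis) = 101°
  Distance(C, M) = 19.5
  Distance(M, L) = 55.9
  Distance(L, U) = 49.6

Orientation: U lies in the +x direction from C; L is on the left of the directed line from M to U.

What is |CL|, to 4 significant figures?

64.26

Checks: |ML| = 55.90 ✓; |LU| = 49.60 ✓.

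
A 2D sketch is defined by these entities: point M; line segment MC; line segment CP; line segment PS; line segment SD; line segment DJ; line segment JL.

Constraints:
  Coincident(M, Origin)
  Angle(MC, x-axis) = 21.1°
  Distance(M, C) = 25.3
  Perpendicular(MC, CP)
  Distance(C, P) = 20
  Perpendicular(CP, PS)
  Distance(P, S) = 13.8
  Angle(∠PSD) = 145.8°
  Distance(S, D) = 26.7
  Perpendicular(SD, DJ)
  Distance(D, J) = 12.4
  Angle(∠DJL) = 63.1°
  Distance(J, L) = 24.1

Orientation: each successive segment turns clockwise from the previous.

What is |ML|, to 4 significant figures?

17.76

SD ⟂ DJ, so DJ runs at 76.90°; with |DJ| = 12.4, J = (-5.266, 3.610). ∠DJL = 63.1° gives JL at -40.00° from the x-axis; with |JL| = 24.1, L = (13.20, -11.88). Then |ML| = |L − M| = 17.76.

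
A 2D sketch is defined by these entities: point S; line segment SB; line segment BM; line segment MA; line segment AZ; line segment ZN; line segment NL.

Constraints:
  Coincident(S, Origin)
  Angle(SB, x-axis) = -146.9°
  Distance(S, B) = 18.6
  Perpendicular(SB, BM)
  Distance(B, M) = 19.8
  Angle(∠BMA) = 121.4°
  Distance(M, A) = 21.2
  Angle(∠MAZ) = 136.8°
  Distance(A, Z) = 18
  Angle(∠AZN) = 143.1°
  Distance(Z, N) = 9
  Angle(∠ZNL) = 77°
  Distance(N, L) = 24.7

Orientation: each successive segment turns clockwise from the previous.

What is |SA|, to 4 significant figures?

30.85

The perpendicularity gives BM at right angles to SB, so BM runs at 123.1°; with |BM| = 19.8, M = (-26.39, 6.429). ∠BMA = 121.4° gives MA at 64.50° from the x-axis; with |MA| = 21.2, A = (-17.27, 25.56). Then |SA| = |A − S| = 30.85.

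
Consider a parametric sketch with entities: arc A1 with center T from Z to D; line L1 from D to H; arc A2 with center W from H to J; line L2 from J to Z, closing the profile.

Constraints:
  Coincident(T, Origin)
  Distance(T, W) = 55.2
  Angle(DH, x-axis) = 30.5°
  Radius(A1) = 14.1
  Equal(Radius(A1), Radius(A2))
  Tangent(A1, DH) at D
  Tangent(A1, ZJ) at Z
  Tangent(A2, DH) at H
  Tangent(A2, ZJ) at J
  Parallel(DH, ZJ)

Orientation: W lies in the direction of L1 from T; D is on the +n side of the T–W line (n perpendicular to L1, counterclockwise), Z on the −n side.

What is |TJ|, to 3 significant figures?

57.0

The slot axis is L1's direction at 30.5°, so u = (cos 30.5°, sin 30.5°) = (0.862, 0.508) and n = (−sin 30.5°, cos 30.5°) = (-0.508, 0.862). T is at the origin and W lies 55.2 along u from T, so W = 55.2·u = (47.6, 28.0). Tangency of A1 to both parallel lines with radius 14.1 puts D and Z at T ± 14.1·n: D = (-7.16, 12.1), Z = (7.16, -12.1). Equal radii place H and J the same way about W: H = W + 14.1·n = (40.4, 40.2), J = W − 14.1·n = (54.7, 15.9). Then |TJ| = |J − T| = 57.0.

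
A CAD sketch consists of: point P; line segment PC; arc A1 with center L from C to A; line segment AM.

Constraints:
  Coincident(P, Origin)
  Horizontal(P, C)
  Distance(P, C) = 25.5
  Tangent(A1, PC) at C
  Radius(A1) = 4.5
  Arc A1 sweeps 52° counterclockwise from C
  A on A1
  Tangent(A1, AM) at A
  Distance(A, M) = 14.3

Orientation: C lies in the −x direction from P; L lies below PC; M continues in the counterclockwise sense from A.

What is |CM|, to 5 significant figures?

17.930

P is at the origin; PC is horizontal with |PC| = 25.5 and C on the −x side, so C = (-25.500, 0.0000). Since A1 is tangent to PC there, LC ⟂ PC, so L = C + (0, -4.5) = (-25.500, -4.5000). On A1, C sits at bearing 90° from L; a 52° counterclockwise sweep puts A at bearing 142°, so A = L + 4.5·(cos 142°, sin 142°) = (-29.046, -1.7295). Since A1 is tangent to AM there, LA ⟂ AM, so AM runs along (−sin 142°, cos 142°); with |AM| = 14.3, M = (-37.850, -12.998). Then |CM| = |M − C| = 17.930.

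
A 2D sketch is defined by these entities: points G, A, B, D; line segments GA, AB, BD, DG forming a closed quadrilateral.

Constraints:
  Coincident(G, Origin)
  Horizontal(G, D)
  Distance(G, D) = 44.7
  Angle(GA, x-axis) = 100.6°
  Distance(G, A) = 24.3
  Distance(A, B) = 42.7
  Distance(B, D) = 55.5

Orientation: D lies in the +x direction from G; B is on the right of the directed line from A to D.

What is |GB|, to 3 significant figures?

20.2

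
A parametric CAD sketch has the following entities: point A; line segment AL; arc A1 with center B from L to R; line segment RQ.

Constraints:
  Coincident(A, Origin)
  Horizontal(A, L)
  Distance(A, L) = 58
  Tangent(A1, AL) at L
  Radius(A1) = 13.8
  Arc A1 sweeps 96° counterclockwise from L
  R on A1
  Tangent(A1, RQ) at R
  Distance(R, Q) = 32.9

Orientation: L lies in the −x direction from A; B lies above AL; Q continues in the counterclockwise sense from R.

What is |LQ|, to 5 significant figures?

49.053

On A1, L sits at bearing -90° from B; a 96° counterclockwise sweep puts R at bearing 6°, so R = B + 13.8·(cos 6°, sin 6°) = (-44.276, 15.242). The tangent condition forces BR to be normal to RQ, so RQ runs along (−sin 6°, cos 6°); with |RQ| = 32.9, Q = (-47.715, 47.962). Then |LQ| = |Q − L| = 49.053.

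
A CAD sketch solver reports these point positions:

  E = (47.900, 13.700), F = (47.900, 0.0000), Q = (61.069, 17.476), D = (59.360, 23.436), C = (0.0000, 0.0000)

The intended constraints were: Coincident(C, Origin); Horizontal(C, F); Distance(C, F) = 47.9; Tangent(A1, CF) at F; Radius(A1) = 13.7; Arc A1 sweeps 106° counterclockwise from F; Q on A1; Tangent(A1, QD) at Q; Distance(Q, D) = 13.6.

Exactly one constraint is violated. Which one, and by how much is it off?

Distance(Q, D) = 13.6 — off by 7.40.

C = (0.00, 0.00) ✓; C.y = 0.00, F.y = 0.00 ✓; |CF| = 47.90 ✓; ∠(EF, FC) = 90.00° ✓; |EF| = 13.70 ✓; bearing(E→Q) − bearing(E→F) = 106.0° ✓; |EQ| = 13.70 ✓; ∠(EQ, QD) = 90.00° ✓; |QD| = 6.200 ✗.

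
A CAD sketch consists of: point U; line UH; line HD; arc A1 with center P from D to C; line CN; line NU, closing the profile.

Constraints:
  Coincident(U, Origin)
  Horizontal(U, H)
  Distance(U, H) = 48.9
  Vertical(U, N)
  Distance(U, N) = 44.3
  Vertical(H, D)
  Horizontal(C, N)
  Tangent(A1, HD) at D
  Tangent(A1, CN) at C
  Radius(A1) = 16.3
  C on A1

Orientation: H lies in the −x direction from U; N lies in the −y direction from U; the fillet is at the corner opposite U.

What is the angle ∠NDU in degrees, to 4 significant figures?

48.23°

U is at the origin; U and H share the same y with |UH| = 48.9 and H on the −x side, so H = (-48.90, 0.000). UN is vertical with |UN| = 44.3 and N on the −y side, so N = (0.000, -44.30). The virtual corner opposite U is at (-48.90, -44.30). A1 meets HD tangentially, so PD is at right angles to HD and A1 meets CN tangentially, so PC is at right angles to CN, with radius 16.3, so the center P sits 16.3 in from both sides at P = (-32.60, -28.00). That places the tangent points at D = (-48.90, -28.00) on HD and C = (-32.60, -44.30) on CN. Then cos ∠NDU = DN·DU / (|DN||DU|), giving 48.23°.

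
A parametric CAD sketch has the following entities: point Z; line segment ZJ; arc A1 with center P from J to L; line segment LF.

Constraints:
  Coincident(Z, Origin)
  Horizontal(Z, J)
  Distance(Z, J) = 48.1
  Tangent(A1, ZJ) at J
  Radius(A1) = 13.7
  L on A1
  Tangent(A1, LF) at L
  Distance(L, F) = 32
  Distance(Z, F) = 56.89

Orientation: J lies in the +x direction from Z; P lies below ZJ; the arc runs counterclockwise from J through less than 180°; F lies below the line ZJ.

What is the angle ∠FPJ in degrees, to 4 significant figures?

156.2°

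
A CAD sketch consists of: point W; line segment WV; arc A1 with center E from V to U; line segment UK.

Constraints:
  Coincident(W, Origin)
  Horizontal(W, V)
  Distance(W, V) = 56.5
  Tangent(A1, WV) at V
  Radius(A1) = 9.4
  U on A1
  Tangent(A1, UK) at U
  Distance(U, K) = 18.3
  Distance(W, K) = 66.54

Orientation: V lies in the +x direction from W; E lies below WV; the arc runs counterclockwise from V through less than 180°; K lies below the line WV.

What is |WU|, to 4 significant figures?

51.07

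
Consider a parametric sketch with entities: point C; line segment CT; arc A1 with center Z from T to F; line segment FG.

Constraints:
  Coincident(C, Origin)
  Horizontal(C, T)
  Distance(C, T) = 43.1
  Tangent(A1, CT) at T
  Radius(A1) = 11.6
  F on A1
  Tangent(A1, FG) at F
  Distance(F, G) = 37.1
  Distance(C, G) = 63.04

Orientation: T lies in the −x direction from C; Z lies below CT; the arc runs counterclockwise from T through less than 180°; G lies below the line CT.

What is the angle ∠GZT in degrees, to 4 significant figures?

172.7°

C is at the origin; CT is horizontal with |CT| = 43.1 and T on the −x side, so T = (-43.10, 0.000). Since A1 is tangent to CT there, ZT ⟂ CT, so Z = T + (0, -11.6) = (-43.10, -11.60). Since ZF ⟂ FG (tangency), |ZG| = √(11.6² + 37.1²) = 38.87 regardless of where F sits on A1. So G lies on both circle(C, 63.04) and circle(Z, 38.87); the below-CT intersection is G = (-38.19, -50.16). F is the foot of the tangent from G: F = (-53.64, -16.43).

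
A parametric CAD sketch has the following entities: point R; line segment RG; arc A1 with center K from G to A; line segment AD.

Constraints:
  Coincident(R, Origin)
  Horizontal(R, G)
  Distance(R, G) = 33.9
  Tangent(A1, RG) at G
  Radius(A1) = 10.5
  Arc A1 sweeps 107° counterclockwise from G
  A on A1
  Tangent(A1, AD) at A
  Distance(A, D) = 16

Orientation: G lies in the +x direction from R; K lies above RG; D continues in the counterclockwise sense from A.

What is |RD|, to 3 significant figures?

48.7

R is at the origin; R and G share the same y with |RG| = 33.9 and G on the +x side, so G = (33.9, 0.00). Tangency of A1 to RG means the radius KG is perpendicular to RG, so K = G + (0, 10.5) = (33.9, 10.5). On A1, G sits at bearing -90° from K; a 107° counterclockwise sweep puts A at bearing 17°, so A = K + 10.5·(cos 17°, sin 17°) = (43.9, 13.6). Since A1 is tangent to AD there, KA ⟂ AD, so AD runs along (−sin 17°, cos 17°); with |AD| = 16.0, D = (39.3, 28.9). Then |RD| = |D − R| = 48.7.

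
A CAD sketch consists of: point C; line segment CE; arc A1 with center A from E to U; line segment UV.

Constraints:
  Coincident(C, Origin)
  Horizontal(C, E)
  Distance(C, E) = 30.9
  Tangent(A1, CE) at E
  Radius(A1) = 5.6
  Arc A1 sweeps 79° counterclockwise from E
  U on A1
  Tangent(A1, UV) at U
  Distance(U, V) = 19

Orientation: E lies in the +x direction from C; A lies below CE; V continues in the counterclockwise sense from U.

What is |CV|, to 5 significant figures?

31.807

On A1, E sits at bearing 90° from A; a 79° counterclockwise sweep puts U at bearing 169°, so U = A + 5.6·(cos 169°, sin 169°) = (25.403, -4.5315). Since A1 is tangent to UV there, AU ⟂ UV, so UV runs along (−sin 169°, cos 169°); with |UV| = 19.0, V = (21.778, -23.182). Then |CV| = |V − C| = 31.807.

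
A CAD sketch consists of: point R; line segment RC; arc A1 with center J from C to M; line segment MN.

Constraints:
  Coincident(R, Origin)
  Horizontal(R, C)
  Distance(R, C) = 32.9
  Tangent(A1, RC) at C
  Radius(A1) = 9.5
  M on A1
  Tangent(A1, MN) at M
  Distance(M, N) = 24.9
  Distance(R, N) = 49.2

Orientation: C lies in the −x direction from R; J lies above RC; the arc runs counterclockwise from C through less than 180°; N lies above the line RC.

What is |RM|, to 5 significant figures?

27.392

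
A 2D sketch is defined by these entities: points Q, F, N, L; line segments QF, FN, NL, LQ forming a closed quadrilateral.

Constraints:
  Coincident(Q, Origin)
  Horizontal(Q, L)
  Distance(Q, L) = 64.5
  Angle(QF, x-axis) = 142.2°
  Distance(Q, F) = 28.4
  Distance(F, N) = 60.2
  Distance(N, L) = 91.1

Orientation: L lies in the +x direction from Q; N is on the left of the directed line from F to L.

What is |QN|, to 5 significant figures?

70.513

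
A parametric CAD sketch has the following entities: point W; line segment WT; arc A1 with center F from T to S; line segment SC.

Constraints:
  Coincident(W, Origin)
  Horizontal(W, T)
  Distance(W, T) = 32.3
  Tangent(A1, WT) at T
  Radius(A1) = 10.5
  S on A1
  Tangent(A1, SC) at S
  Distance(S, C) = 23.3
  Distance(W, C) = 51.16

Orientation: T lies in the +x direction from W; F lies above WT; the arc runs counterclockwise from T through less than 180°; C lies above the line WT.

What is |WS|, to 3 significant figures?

44.4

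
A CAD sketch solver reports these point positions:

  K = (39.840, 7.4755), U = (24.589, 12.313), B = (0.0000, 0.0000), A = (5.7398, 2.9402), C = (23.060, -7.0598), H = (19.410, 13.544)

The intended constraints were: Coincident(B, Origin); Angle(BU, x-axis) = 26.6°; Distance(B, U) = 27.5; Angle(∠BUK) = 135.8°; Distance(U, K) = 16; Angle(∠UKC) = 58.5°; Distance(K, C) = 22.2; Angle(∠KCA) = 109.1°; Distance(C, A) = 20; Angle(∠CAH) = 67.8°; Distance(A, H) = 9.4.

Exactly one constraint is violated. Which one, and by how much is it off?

Distance(A, H) = 9.4 — off by 7.90.

B = (0.00, 0.00) ✓; BU at 26.60° ✓; |BU| = 27.50 ✓; ∠BUK = 135.8° ✓; |UK| = 16.00 ✓; ∠UKC = 58.50° ✓; |KC| = 22.20 ✓; ∠KCA = 109.1° ✓; |CA| = 20.00 ✓; ∠CAH = 67.80° ✓; |AH| = 17.30 ✗.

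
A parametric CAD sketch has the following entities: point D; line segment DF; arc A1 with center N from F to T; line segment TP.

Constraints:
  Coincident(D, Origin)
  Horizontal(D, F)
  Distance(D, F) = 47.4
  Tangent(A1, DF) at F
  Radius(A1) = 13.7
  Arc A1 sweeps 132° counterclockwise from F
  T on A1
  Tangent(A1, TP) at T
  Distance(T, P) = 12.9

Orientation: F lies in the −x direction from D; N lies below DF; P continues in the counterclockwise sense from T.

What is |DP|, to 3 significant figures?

58.7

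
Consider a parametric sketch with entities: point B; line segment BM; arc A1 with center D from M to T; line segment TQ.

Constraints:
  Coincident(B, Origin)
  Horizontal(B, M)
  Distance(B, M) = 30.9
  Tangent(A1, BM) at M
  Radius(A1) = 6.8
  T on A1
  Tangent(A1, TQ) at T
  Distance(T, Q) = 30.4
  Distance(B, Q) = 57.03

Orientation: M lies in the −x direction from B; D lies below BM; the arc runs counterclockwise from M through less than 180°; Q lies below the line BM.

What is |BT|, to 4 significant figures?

37.78

Checks: ∠(DM, MB) = 90.00° ✓; |DT| = 6.800 ✓; ∠(DT, TQ) = 90.00° ✓; |TQ| = 30.40 ✓; |BQ| = 57.03 ✓.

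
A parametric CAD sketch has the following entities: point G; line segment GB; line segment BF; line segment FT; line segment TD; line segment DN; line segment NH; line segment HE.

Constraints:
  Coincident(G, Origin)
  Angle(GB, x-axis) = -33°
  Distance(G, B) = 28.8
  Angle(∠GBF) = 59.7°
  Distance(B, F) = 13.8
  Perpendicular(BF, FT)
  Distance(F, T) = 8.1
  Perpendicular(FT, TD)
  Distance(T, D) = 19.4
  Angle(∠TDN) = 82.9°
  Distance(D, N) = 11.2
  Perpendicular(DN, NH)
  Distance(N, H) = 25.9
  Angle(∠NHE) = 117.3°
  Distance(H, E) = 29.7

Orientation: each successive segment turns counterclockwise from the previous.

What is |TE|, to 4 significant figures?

26.84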